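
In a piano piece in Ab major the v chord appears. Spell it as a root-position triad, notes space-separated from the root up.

Eb Gb Bb

v is built on scale degree 5, which is Eb in both Ab major and its parallel. Building the minor chord from the parallel minor on Eb: Eb–Gb–Bb.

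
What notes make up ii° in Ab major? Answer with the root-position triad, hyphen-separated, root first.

The root, Bb, is scale degree 2 — the same note in Ab major and Ab minor; only the chord quality changes. In Ab minor the chord on Bb is Bb–Db–Fb.

Bb-Db-Fb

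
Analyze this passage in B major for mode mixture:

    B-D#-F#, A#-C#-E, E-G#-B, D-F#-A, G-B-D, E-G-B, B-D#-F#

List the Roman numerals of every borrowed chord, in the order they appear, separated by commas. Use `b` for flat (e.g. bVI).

In B major the diatonic chords are B, C#m, D#m, E, F#, G#m, A#dim. B–D#–F# = B, A#–C#–E = A#dim and E–G#–B = E are all diatonic. D–F#–A is not: scale degree 3 in B major carries D#m (iii). In B minor the chord on that degree is D, so here it functions as bIII, borrowed from the parallel minor. G–B–D is not: scale degree 6 in B major carries G#m (vi). In B minor the chord on that degree is G, so here it functions as bVI, borrowed from the parallel minor. But E–G–B is foreign: the diatonic IV on degree 4 is E, whereas Em comes from B minor. It is labeled iv.

bIII, bVI, iv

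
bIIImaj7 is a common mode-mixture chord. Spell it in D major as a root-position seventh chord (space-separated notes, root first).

F A C E

Scale degree 3 in D major is F#. bIIImaj7 uses the lowered form, F, taken from D minor. Stacking thirds in D minor on F gives F–A–C–E.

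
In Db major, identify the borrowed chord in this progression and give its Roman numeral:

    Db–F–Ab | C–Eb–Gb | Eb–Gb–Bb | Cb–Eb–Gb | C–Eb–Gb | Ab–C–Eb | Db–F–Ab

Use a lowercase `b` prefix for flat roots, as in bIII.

The diatonic triads in Db major are Db, Ebm, Fm, Gb, Ab, Bbm, Cdim. Db–F–Ab = Db, C–Eb–Gb = Cdim, Eb–Gb–Bb = Ebm and Ab–C–Eb = Ab are all diatonic. Cb–Eb–Gb is not: scale degree 7 in Db major carries Cdim (vii°). In Db minor the chord on that degree is Cb, so here it functions as bVII, borrowed from the parallel minor.

bVII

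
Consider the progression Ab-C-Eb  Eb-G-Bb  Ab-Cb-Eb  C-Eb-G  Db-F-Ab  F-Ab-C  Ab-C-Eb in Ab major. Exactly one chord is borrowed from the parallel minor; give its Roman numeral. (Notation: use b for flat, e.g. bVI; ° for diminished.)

In Ab major the diatonic chords are Ab, Bbm, Cm, Db, Eb, Fm, Gdim. Of the given chords, Ab–C–Eb = Ab, Eb–G–Bb = Eb, C–Eb–G = Cm, Db–F–Ab = Db and F–Ab–C = Fm are diatonic. But Ab–Cb–Eb is foreign: the diatonic I on degree 1 is Ab, whereas Abm comes from Ab minor. It is labeled i.

i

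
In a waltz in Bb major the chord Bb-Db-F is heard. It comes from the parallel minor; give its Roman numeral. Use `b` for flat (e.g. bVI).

i

Bb is scale degree 1 in Bb major. Bb–Db–F is a minor chord — the form found in Bb minor, not the diatonic I (Bb). Borrowed into Bb major it is written i.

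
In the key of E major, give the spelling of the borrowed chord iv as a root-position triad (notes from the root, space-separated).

A C E

iv is built on scale degree 4, which is A in both E major and its parallel. Stacking thirds in E minor on A gives A–C–E.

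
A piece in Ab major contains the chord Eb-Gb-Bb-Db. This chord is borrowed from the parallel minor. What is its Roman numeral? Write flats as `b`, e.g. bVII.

The root Eb is the diatonic 5th degree of Ab major; the borrowing shows in the chord quality. The diatonic chord on degree 5 would be Eb (V), but Eb–Gb–Bb–Db is the minor-seventh chord from Ab minor. As a borrowed chord it is labeled v7.

v7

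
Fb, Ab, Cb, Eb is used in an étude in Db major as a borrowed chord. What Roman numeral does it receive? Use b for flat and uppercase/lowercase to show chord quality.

In Db major scale degree 3 is F; Fb is its lowered form, from Db minor. Fb–Ab–Cb–Eb is a major-seventh chord — the form found in Db minor, not the diatonic iii (Fm). Borrowed into Db major it is written bIIImaj7.

bIIImaj7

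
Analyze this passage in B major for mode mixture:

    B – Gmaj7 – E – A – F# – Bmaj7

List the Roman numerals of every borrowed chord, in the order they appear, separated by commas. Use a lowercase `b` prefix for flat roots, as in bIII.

bVImaj7, bVII

B major has the diatonic set B, C#m, D#m, E, F#, G#m, A#dim. B, E, F# and Bmaj7 all belong to that set. But Gmaj7 (G–B–D–F#) is foreign: the diatonic vi on degree 6 is G#m, whereas Gmaj7 comes from B minor. It is labeled bVImaj7. A (A–C#–E) is not: scale degree 7 in B major carries A#dim (vii°). In B minor the chord on that degree is A, so here it functions as bVII, borrowed from the parallel minor.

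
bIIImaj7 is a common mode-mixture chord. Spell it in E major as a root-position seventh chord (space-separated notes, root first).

G B D F#

bIIImaj7 is built on the lowered scale degree 3. In E major degree 3 is G#; lowered it becomes G. Stacking thirds in E minor on G gives G–B–D–F#.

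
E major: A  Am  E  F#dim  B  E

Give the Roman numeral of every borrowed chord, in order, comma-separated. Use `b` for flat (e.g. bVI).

iv, ii°

E major has the diatonic set E, F#m, G#m, A, B, C#m, D#dim. A, E and B are all diatonic. But Am (A–C–E) is foreign: the diatonic IV on degree 4 is A, whereas Am comes from E minor. It is labeled iv. F#dim (F#–A–C) is not: scale degree 2 in E major carries F#m (ii). In E minor the chord on that degree is F#dim, so here it functions as ii°, borrowed from the parallel minor.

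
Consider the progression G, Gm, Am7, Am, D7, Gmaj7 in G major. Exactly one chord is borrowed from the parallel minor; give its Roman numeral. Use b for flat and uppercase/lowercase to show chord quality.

G major has the diatonic set G, Am, Bm, C, D, Em, F#dim. G, Am7, Am, D7 and Gmaj7 are all diatonic. Gm (G–Bb–D) doesn't fit — on degree 1 G major would have G (I). Gm is the degree-1 chord of G minor, so it is the borrowed i.

i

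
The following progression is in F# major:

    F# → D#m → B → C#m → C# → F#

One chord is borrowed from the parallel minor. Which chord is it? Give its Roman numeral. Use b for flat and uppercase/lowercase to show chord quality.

v

In F# major the diatonic chords are F#, G#m, A#m, B, C#, D#m, E#dim. Of the given chords, F#, D#m, B and C# are diatonic. C#m (C#–E–G#) is not: scale degree 5 in F# major carries C# (V). In F# minor the chord on that degree is C#m, so here it functions as v, borrowed from the parallel minor.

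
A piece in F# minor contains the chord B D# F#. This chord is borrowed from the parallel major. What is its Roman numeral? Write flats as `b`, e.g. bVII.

The root B is the diatonic 4th degree of F# minor; the borrowing shows in the chord quality. The diatonic chord on degree 4 would be Bm (iv), but B–D#–F# is the major chord from F# major. As a borrowed chord it is labeled IV.

IV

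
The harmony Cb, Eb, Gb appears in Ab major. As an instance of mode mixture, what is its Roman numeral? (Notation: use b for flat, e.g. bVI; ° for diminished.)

The root Cb is the lowered 3rd scale degree — diatonically Ab major has C there. The diatonic chord on degree 3 would be Cm (iii), but Cb–Eb–Gb is the major chord from Ab minor. As a borrowed chord it is labeled bIII.

bIII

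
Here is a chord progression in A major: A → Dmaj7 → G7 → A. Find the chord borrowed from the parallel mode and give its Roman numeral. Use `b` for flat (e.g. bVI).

bVII7

The diatonic triads in A major are A, Bm, C#m, D, E, F#m, G#dim. A and Dmaj7 are both diatonic. But G7 (G–B–D–F) is foreign: the diatonic vii° on degree 7 is G#dim, whereas G7 comes from A minor. It is labeled bVII7.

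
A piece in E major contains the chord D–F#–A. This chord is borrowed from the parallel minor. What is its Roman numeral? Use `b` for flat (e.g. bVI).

D is the lowered form of scale degree 7 in E major (the diatonic degree 7 is D#). Diatonically E major has D#dim (vii°) on that degree; D–F#–A is instead the major chord native to E minor, so it takes the label bVII.

bVII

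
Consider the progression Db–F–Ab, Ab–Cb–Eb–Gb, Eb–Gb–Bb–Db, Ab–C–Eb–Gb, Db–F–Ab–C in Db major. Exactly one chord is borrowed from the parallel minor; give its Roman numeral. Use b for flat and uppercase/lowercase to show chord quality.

The diatonic triads in Db major are Db, Ebm, Fm, Gb, Ab, Bbm, Cdim. Of the given chords, Db–F–Ab = Db, Eb–Gb–Bb–Db = Ebm7, Ab–C–Eb–Gb = Ab7 and Db–F–Ab–C = Dbmaj7 are diatonic. Ab–Cb–Eb–Gb doesn't fit — on degree 5 Db major would have Ab (V). Abm7 is the degree-5 chord of Db minor, so it is the borrowed v7.

v7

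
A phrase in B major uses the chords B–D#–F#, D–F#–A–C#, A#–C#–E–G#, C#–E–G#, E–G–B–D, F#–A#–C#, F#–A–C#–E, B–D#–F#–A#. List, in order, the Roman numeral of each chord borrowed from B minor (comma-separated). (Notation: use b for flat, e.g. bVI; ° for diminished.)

bIIImaj7, iv7, v7

In B major the diatonic chords are B, C#m, D#m, E, F#, G#m, A#dim. Of the given chords, B–D#–F# = B, A#–C#–E–G# = A#m7b5, C#–E–G# = C#m, F#–A#–C# = F# and B–D#–F#–A# = Bmaj7 are diatonic. D–F#–A–C# is not: scale degree 3 in B major carries D#m (iii). In B minor the chord on that degree is Dmaj7, so here it functions as bIIImaj7, borrowed from the parallel minor. E–G–B–D doesn't fit — on degree 4 B major would have E (IV). Em7 is the degree-4 chord of B minor, so it is the borrowed iv7. F#–A–C#–E is not: scale degree 5 in B major carries F# (V). In B minor the chord on that degree is F#m7, so here it functions as v7, borrowed from the parallel minor.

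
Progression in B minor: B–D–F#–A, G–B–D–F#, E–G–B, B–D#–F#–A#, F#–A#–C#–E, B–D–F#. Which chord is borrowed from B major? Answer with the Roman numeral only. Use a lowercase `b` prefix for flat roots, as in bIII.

Imaj7

B minor has the diatonic set Bm, C#dim, D, Em, F#, G, A (with V from harmonic minor). B–D–F#–A = Bm7, G–B–D–F# = Gmaj7, E–G–B = Em, F#–A#–C#–E = F#7 and B–D–F# = Bm are all diatonic. But B–D#–F#–A# is foreign: the diatonic i on degree 1 is Bm, whereas Bmaj7 comes from B major. It is labeled Imaj7.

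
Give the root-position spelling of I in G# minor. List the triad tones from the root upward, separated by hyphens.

I is built on scale degree 1, which is G# in both G# minor and its parallel. Stacking thirds in G# major on G# gives G#–B#–D#.

G#-B#-D#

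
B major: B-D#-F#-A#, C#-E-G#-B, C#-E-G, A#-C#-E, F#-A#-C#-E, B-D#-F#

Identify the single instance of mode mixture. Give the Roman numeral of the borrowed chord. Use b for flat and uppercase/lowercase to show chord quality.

ii°

B major has the diatonic set B, C#m, D#m, E, F#, G#m, A#dim. Of the given chords, B–D#–F#–A# = Bmaj7, C#–E–G#–B = C#m7, A#–C#–E = A#dim, F#–A#–C#–E = F#7 and B–D#–F# = B are diatonic. C#–E–G doesn't fit — on degree 2 B major would have C#m (ii). C#dim is the degree-2 chord of B minor, so it is the borrowed ii°.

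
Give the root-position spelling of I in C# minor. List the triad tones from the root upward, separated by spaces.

I is built on scale degree 1, which is C# in both C# minor and its parallel. Stacking thirds in C# major on C# gives C#–E#–G#.

C# E# G#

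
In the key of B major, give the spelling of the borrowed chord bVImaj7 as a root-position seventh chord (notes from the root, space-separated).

G B D F#

The root of bVImaj7 is the lowered 6th degree: G# becomes G. In B minor the chord on G is G–B–D–F#.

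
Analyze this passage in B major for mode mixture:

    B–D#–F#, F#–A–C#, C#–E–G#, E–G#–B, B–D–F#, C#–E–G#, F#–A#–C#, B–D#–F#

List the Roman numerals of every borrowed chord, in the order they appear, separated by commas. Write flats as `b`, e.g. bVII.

In B major the diatonic chords are B, C#m, D#m, E, F#, G#m, A#dim. B–D#–F# = B, C#–E–G# = C#m, E–G#–B = E and F#–A#–C# = F# all belong to that set. F#–A–C# is not: scale degree 5 in B major carries F# (V). In B minor the chord on that degree is F#m, so here it functions as v, borrowed from the parallel minor. But B–D–F# is foreign: the diatonic I on degree 1 is B, whereas Bm comes from B minor. It is labeled i.

v, i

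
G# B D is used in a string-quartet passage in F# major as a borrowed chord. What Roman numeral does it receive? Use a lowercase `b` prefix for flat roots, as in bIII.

The root G# is the diatonic 2nd degree of F# major; the borrowing shows in the chord quality. The diatonic chord on degree 2 would be G#m (ii), but G#–B–D is the diminished chord from F# minor. As a borrowed chord it is labeled ii°.

ii°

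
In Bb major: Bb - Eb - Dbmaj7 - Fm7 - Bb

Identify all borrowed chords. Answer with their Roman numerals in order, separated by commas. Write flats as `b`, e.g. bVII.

The diatonic triads in Bb major are Bb, Cm, Dm, Eb, F, Gm, Adim. Bb and Eb are both diatonic. Dbmaj7 (Db–F–Ab–C) is not: scale degree 3 in Bb major carries Dm (iii). In Bb minor the chord on that degree is Dbmaj7, so here it functions as bIIImaj7, borrowed from the parallel minor. But Fm7 (F–Ab–C–Eb) is foreign: the diatonic V on degree 5 is F, whereas Fm7 comes from Bb minor. It is labeled v7.

bIIImaj7, v7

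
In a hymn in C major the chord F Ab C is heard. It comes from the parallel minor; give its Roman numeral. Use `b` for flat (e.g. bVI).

iv

F is scale degree 4 in C major. The diatonic chord on degree 4 would be F (IV), but F–Ab–C is the minor chord from C minor. As a borrowed chord it is labeled iv.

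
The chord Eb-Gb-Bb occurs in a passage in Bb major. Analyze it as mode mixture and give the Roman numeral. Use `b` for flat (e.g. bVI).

iv

Eb is scale degree 4 in Bb major. Eb–Gb–Bb is a minor chord — the form found in Bb minor, not the diatonic IV (Eb). Borrowed into Bb major it is written iv.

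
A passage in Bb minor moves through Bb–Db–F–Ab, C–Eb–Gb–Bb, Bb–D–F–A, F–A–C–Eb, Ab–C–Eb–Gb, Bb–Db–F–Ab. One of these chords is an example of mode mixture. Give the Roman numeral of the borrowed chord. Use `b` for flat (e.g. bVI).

Imaj7

Bb minor has the diatonic set Bbm, Cdim, Db, Ebm, F, Gb, Ab (with V from harmonic minor). Of the given chords, Bb–Db–F–Ab = Bbm7, C–Eb–Gb–Bb = Cm7b5, F–A–C–Eb = F7 and Ab–C–Eb–Gb = Ab7 are diatonic. Bb–D–F–A doesn't fit — on degree 1 Bb minor would have Bbm (i). Bbmaj7 is the degree-1 chord of Bb major, so it is the borrowed Imaj7.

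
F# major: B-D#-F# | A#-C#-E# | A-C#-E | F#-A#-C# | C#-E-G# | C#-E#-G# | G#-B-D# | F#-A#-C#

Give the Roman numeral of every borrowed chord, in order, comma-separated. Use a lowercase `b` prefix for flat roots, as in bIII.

The diatonic triads in F# major are F#, G#m, A#m, B, C#, D#m, E#dim. B–D#–F# = B, A#–C#–E# = A#m, F#–A#–C# = F#, C#–E#–G# = C# and G#–B–D# = G#m all belong to that set. A–C#–E doesn't fit — on degree 3 F# major would have A#m (iii). A is the degree-3 chord of F# minor, so it is the borrowed bIII. C#–E–G# is not: scale degree 5 in F# major carries C# (V). In F# minor the chord on that degree is C#m, so here it functions as v, borrowed from the parallel minor.

bIII, v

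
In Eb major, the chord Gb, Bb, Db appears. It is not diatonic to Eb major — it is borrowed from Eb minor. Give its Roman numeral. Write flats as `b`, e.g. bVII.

Gb is the lowered form of scale degree 3 in Eb major (the diatonic degree 3 is G). Gb–Bb–Db is a major chord — the form found in Eb minor, not the diatonic iii (Gm). Borrowed into Eb major it is written bIII.

bIII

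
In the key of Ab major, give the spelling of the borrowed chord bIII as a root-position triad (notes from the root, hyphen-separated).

Cb-Eb-Gb

Scale degree 3 in Ab major is C. bIII uses the lowered form, Cb, taken from Ab minor. Building the major chord from the parallel minor on Cb: Cb–Eb–Gb.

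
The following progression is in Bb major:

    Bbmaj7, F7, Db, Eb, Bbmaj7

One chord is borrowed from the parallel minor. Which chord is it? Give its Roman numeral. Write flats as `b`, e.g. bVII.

In Bb major the diatonic chords are Bb, Cm, Dm, Eb, F, Gm, Adim. Bbmaj7, F7 and Eb all belong to that set. Db (Db–F–Ab) doesn't fit — on degree 3 Bb major would have Dm (iii). Db is the degree-3 chord of Bb minor, so it is the borrowed bIII.

bIII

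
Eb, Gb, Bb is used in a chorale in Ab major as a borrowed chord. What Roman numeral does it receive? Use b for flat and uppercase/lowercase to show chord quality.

The root Eb is the diatonic 5th degree of Ab major; the borrowing shows in the chord quality. The diatonic chord on degree 5 would be Eb (V), but Eb–Gb–Bb is the minor chord from Ab minor. As a borrowed chord it is labeled v.

v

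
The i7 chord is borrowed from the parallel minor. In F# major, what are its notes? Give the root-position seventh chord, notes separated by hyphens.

i7 is built on scale degree 1, which is F# in both F# major and its parallel. Stacking thirds in F# minor on F# gives F#–A–C#–E.

F#-A-C#-E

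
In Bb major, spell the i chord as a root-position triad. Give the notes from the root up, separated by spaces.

i is built on scale degree 1, which is Bb in both Bb major and its parallel. Stacking thirds in Bb minor on Bb gives Bb–Db–F.

Bb Db F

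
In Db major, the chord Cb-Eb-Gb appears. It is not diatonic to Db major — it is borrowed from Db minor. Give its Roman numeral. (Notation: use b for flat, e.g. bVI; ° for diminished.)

bVII

Cb is the lowered form of scale degree 7 in Db major (the diatonic degree 7 is C). Diatonically Db major has Cdim (vii°) on that degree; Cb–Eb–Gb is instead the major chord native to Db minor, so it takes the label bVII.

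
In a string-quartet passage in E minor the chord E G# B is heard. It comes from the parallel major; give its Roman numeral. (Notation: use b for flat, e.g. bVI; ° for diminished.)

I

E is scale degree 1 in E minor. Diatonically E minor has Em (i) on that degree; E–G#–B is instead the major chord native to E major, so it takes the label I.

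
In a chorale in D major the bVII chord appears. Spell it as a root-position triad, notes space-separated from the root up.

C E G

bVII is built on the lowered scale degree 7. In D major degree 7 is C#; lowered it becomes C. In D minor the chord on C is C–E–G.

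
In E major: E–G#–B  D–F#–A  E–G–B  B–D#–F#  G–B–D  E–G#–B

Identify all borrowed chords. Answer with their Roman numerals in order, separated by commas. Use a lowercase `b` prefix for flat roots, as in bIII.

In E major the diatonic chords are E, F#m, G#m, A, B, C#m, D#dim. Of the given chords, E–G#–B = E and B–D#–F# = B are diatonic. But D–F#–A is foreign: the diatonic vii° on degree 7 is D#dim, whereas D comes from E minor. It is labeled bVII. But E–G–B is foreign: the diatonic I on degree 1 is E, whereas Em comes from E minor. It is labeled i. But G–B–D is foreign: the diatonic iii on degree 3 is G#m, whereas G comes from E minor. It is labeled bIII.

bVII, i, bIII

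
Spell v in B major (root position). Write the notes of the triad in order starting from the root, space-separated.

F# A C#

v is built on scale degree 5, which is F# in both B major and its parallel. In B minor the chord on F# is F#–A–C#.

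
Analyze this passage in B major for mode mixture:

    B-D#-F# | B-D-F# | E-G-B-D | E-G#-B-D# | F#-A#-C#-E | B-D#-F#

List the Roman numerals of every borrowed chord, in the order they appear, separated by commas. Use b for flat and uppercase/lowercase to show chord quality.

i, iv7

B major has the diatonic set B, C#m, D#m, E, F#, G#m, A#dim. Of the given chords, B–D#–F# = B, E–G#–B–D# = Emaj7 and F#–A#–C#–E = F#7 are diatonic. But B–D–F# is foreign: the diatonic I on degree 1 is B, whereas Bm comes from B minor. It is labeled i. E–G–B–D is not: scale degree 4 in B major carries E (IV). In B minor the chord on that degree is Em7, so here it functions as iv7, borrowed from the parallel minor.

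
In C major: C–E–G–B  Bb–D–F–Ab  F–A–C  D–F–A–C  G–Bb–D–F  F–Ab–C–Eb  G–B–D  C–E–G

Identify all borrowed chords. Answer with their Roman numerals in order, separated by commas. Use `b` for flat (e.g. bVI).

In C major the diatonic chords are C, Dm, Em, F, G, Am, Bdim. C–E–G–B = Cmaj7, F–A–C = F, D–F–A–C = Dm7, G–B–D = G and C–E–G = C are all diatonic. Bb–D–F–Ab doesn't fit — on degree 7 C major would have Bdim (vii°). Bb7 is the degree-7 chord of C minor, so it is the borrowed bVII7. G–Bb–D–F is not: scale degree 5 in C major carries G (V). In C minor the chord on that degree is Gm7, so here it functions as v7, borrowed from the parallel minor. F–Ab–C–Eb doesn't fit — on degree 4 C major would have F (IV). Fm7 is the degree-4 chord of C minor, so it is the borrowed iv7.

bVII7, v7, iv7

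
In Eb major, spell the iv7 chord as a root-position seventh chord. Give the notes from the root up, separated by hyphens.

The root, Ab, is scale degree 4 — the same note in Eb major and Eb minor; only the chord quality changes. Building the minor-seventh chord from the parallel minor on Ab: Ab–Cb–Eb–Gb.

Ab-Cb-Eb-Gb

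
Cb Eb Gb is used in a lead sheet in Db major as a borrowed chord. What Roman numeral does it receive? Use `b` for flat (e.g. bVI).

Cb is the lowered form of scale degree 7 in Db major (the diatonic degree 7 is C). The diatonic chord on degree 7 would be Cdim (vii°), but Cb–Eb–Gb is the major chord from Db minor. As a borrowed chord it is labeled bVII.

bVII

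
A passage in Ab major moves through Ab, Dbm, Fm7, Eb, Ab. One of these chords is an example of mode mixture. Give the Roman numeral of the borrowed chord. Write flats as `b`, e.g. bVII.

The diatonic triads in Ab major are Ab, Bbm, Cm, Db, Eb, Fm, Gdim. Ab, Fm7 and Eb all belong to that set. Dbm (Db–Fb–Ab) doesn't fit — on degree 4 Ab major would have Db (IV). Dbm is the degree-4 chord of Ab minor, so it is the borrowed iv.

iv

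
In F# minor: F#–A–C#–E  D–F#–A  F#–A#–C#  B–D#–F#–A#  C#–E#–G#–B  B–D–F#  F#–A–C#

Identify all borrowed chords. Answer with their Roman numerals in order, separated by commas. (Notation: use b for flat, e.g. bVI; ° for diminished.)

I, IVmaj7

The diatonic triads in F# minor (with V from harmonic minor) are F#m, G#dim, A, Bm, C#, D, E. Of the given chords, F#–A–C#–E = F#m7, D–F#–A = D, C#–E#–G#–B = C#7, B–D–F# = Bm and F#–A–C# = F#m are diatonic. F#–A#–C# is not: scale degree 1 in F# minor carries F#m (i). In F# major the chord on that degree is F#, so here it functions as I, borrowed from the parallel major. But B–D#–F#–A# is foreign: the diatonic iv on degree 4 is Bm, whereas Bmaj7 comes from F# major. It is labeled IVmaj7.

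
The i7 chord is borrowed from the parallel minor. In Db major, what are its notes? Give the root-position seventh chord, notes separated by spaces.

i7 is built on scale degree 1, which is Db in both Db major and its parallel. Building the minor-seventh chord from the parallel minor on Db: Db–Fb–Ab–Cb.

Db Fb Ab Cb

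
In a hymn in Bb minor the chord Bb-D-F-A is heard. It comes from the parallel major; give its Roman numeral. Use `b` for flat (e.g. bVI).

Imaj7

The root Bb is the diatonic 1st degree of Bb minor; the borrowing shows in the chord quality. The diatonic chord on degree 1 would be Bbm (i), but Bb–D–F–A is the major-seventh chord from Bb major. As a borrowed chord it is labeled Imaj7.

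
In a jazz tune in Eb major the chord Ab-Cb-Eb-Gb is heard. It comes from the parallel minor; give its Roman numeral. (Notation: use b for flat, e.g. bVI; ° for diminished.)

The root Ab is the diatonic 4th degree of Eb major; the borrowing shows in the chord quality. The diatonic chord on degree 4 would be Ab (IV), but Ab–Cb–Eb–Gb is the minor-seventh chord from Eb minor. As a borrowed chord it is labeled iv7.

iv7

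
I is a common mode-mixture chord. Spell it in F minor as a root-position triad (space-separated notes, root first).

The root, F, is scale degree 1 — the same note in F minor and F major; only the chord quality changes. Building the major chord from the parallel major on F: F–A–C.

F A C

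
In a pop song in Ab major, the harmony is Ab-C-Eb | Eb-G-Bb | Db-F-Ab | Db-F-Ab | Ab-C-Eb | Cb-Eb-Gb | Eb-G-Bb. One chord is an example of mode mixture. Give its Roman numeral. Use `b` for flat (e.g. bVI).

In Ab major the diatonic chords are Ab, Bbm, Cm, Db, Eb, Fm, Gdim. Ab–C–Eb = Ab, Eb–G–Bb = Eb and Db–F–Ab = Db all belong to that set. But Cb–Eb–Gb is foreign: the diatonic iii on degree 3 is Cm, whereas Cb comes from Ab minor. It is labeled bIII.

bIII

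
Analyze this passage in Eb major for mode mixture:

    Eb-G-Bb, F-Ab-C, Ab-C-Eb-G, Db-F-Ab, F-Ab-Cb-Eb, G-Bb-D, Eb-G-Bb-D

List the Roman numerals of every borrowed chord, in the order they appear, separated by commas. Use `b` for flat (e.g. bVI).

The diatonic triads in Eb major are Eb, Fm, Gm, Ab, Bb, Cm, Ddim. Eb–G–Bb = Eb, F–Ab–C = Fm, Ab–C–Eb–G = Abmaj7, G–Bb–D = Gm and Eb–G–Bb–D = Ebmaj7 all belong to that set. Db–F–Ab is not: scale degree 7 in Eb major carries Ddim (vii°). In Eb minor the chord on that degree is Db, so here it functions as bVII, borrowed from the parallel minor. F–Ab–Cb–Eb is not: scale degree 2 in Eb major carries Fm (ii). In Eb minor the chord on that degree is Fm7b5, so here it functions as iiø7, borrowed from the parallel minor.

bVII, iiø7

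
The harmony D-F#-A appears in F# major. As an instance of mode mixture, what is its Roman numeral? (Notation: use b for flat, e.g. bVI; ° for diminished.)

In F# major scale degree 6 is D#; D is its lowered form, from F# minor. D–F#–A is a major chord — the form found in F# minor, not the diatonic vi (D#m). Borrowed into F# major it is written bVI.

bVI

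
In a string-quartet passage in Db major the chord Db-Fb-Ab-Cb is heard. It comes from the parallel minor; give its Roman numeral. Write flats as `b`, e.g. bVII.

i7

Db is scale degree 1 in Db major. Db–Fb–Ab–Cb is a minor-seventh chord — the form found in Db minor, not the diatonic I (Db). Borrowed into Db major it is written i7.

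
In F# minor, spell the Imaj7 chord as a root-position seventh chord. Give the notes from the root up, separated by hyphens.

F#-A#-C#-E#

The root, F#, is scale degree 1 — the same note in F# minor and F# major; only the chord quality changes. Stacking thirds in F# major on F# gives F#–A#–C#–E#.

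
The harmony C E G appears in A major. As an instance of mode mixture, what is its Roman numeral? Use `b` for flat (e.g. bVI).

bIII

In A major scale degree 3 is C#; C is its lowered form, from A minor. The diatonic chord on degree 3 would be C#m (iii), but C–E–G is the major chord from A minor. As a borrowed chord it is labeled bIII.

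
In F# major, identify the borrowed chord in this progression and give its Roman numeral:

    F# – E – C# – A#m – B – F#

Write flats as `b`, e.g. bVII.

bVII

The diatonic triads in F# major are F#, G#m, A#m, B, C#, D#m, E#dim. Of the given chords, F#, C#, A#m and B are diatonic. But E (E–G#–B) is foreign: the diatonic vii° on degree 7 is E#dim, whereas E comes from F# minor. It is labeled bVII.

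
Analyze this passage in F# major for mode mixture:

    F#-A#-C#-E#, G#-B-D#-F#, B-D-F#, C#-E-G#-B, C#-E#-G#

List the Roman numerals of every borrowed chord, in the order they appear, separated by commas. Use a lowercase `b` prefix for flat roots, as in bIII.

The diatonic triads in F# major are F#, G#m, A#m, B, C#, D#m, E#dim. F#–A#–C#–E# = F#maj7, G#–B–D#–F# = G#m7 and C#–E#–G# = C# all belong to that set. B–D–F# doesn't fit — on degree 4 F# major would have B (IV). Bm is the degree-4 chord of F# minor, so it is the borrowed iv. C#–E–G#–B is not: scale degree 5 in F# major carries C# (V). In F# minor the chord on that degree is C#m7, so here it functions as v7, borrowed from the parallel minor.

iv, v7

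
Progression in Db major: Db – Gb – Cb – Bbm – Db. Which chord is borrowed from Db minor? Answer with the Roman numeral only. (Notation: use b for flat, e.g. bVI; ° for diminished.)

bVII

In Db major the diatonic chords are Db, Ebm, Fm, Gb, Ab, Bbm, Cdim. Of the given chords, Db, Gb and Bbm are diatonic. But Cb (Cb–Eb–Gb) is foreign: the diatonic vii° on degree 7 is Cdim, whereas Cb comes from Db minor. It is labeled bVII.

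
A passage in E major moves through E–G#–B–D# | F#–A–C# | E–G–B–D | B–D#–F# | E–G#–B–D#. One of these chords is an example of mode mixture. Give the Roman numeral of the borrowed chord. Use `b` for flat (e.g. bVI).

E major has the diatonic set E, F#m, G#m, A, B, C#m, D#dim. E–G#–B–D# = Emaj7, F#–A–C# = F#m and B–D#–F# = B are all diatonic. E–G–B–D doesn't fit — on degree 1 E major would have E (I). Em7 is the degree-1 chord of E minor, so it is the borrowed i7.

i7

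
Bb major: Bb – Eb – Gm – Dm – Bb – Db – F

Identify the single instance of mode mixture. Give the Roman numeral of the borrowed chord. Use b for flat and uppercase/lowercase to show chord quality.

Bb major has the diatonic set Bb, Cm, Dm, Eb, F, Gm, Adim. Of the given chords, Bb, Eb, Gm, Dm and F are diatonic. Db (Db–F–Ab) is not: scale degree 3 in Bb major carries Dm (iii). In Bb minor the chord on that degree is Db, so here it functions as bIII, borrowed from the parallel minor.

bIII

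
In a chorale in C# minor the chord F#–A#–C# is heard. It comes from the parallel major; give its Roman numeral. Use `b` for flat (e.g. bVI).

The root F# is the diatonic 4th degree of C# minor; the borrowing shows in the chord quality. F#–A#–C# is a major chord — the form found in C# major, not the diatonic iv (F#m). Borrowed into C# minor it is written IV.

IV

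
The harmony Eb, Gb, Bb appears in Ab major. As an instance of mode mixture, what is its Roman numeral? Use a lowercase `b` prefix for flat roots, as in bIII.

v

Eb is scale degree 5 in Ab major. Diatonically Ab major has Eb (V) on that degree; Eb–Gb–Bb is instead the minor chord native to Ab minor, so it takes the label v.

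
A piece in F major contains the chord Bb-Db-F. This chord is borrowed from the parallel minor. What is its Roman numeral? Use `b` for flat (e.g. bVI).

The root Bb is the diatonic 4th degree of F major; the borrowing shows in the chord quality. Bb–Db–F is a minor chord — the form found in F minor, not the diatonic IV (Bb). Borrowed into F major it is written iv.

iv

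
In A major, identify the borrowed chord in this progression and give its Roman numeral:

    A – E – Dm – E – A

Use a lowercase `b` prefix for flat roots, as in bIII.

A major has the diatonic set A, Bm, C#m, D, E, F#m, G#dim. A and E are both diatonic. Dm (D–F–A) is not: scale degree 4 in A major carries D (IV). In A minor the chord on that degree is Dm, so here it functions as iv, borrowed from the parallel minor.

iv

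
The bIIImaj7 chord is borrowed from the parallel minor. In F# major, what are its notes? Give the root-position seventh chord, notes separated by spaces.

A C# E G#

Scale degree 3 in F# major is A#. bIIImaj7 uses the lowered form, A, taken from F# minor. Stacking thirds in F# minor on A gives A–C#–E–G#.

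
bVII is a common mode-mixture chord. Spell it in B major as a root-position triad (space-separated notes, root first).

A C# E

The root of bVII is the lowered 7th degree: A# becomes A. Building the major chord from the parallel minor on A: A–C#–E.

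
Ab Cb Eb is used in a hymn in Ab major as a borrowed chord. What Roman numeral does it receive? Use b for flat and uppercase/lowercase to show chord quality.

i

The root Ab is the diatonic 1st degree of Ab major; the borrowing shows in the chord quality. Ab–Cb–Eb is a minor chord — the form found in Ab minor, not the diatonic I (Ab). Borrowed into Ab major it is written i.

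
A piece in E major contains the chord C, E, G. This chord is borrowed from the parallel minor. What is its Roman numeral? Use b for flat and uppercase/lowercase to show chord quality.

bVI

In E major scale degree 6 is C#; C is its lowered form, from E minor. The diatonic chord on degree 6 would be C#m (vi), but C–E–G is the major chord from E minor. As a borrowed chord it is labeled bVI.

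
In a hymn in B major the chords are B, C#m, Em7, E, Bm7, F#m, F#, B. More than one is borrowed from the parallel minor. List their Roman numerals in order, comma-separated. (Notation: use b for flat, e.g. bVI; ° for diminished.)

In B major the diatonic chords are B, C#m, D#m, E, F#, G#m, A#dim. B, C#m, E and F# all belong to that set. But Em7 (E–G–B–D) is foreign: the diatonic IV on degree 4 is E, whereas Em7 comes from B minor. It is labeled iv7. Bm7 (B–D–F#–A) is not: scale degree 1 in B major carries B (I). In B minor the chord on that degree is Bm7, so here it functions as i7, borrowed from the parallel minor. F#m (F#–A–C#) doesn't fit — on degree 5 B major would have F# (V). F#m is the degree-5 chord of B minor, so it is the borrowed v.

iv7, i7, v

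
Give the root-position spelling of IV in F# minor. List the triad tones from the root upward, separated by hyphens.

B-D#-F#

IV is built on scale degree 4, which is B in both F# minor and its parallel. Stacking thirds in F# major on B gives B–D#–F#.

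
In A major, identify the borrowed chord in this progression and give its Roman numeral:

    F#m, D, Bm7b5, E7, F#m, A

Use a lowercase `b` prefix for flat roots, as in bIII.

iiø7

The diatonic triads in A major are A, Bm, C#m, D, E, F#m, G#dim. F#m, D, E7 and A all belong to that set. But Bm7b5 (B–D–F–A) is foreign: the diatonic ii on degree 2 is Bm, whereas Bm7b5 comes from A minor. It is labeled iiø7.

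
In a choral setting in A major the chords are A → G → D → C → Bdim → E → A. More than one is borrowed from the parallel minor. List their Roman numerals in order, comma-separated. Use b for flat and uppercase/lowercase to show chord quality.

A major has the diatonic set A, Bm, C#m, D, E, F#m, G#dim. A, D and E all belong to that set. But G (G–B–D) is foreign: the diatonic vii° on degree 7 is G#dim, whereas G comes from A minor. It is labeled bVII. But C (C–E–G) is foreign: the diatonic iii on degree 3 is C#m, whereas C comes from A minor. It is labeled bIII. Bdim (B–D–F) doesn't fit — on degree 2 A major would have Bm (ii). Bdim is the degree-2 chord of A minor, so it is the borrowed ii°.

bVII, bIII, ii°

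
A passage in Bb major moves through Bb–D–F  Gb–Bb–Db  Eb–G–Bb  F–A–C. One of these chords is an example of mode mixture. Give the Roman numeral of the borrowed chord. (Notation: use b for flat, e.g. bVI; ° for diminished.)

The diatonic triads in Bb major are Bb, Cm, Dm, Eb, F, Gm, Adim. Bb–D–F = Bb, Eb–G–Bb = Eb and F–A–C = F are all diatonic. Gb–Bb–Db doesn't fit — on degree 6 Bb major would have Gm (vi). Gb is the degree-6 chord of Bb minor, so it is the borrowed bVI.

bVI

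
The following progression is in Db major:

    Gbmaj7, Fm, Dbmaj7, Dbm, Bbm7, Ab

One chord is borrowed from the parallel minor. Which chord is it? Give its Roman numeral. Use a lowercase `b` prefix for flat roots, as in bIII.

The diatonic triads in Db major are Db, Ebm, Fm, Gb, Ab, Bbm, Cdim. Gbmaj7, Fm, Dbmaj7, Bbm7 and Ab are all diatonic. Dbm (Db–Fb–Ab) doesn't fit — on degree 1 Db major would have Db (I). Dbm is the degree-1 chord of Db minor, so it is the borrowed i.

i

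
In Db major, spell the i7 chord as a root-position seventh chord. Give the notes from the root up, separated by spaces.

Db Fb Ab Cb

i7 is built on scale degree 1, which is Db in both Db major and its parallel. Building the minor-seventh chord from the parallel minor on Db: Db–Fb–Ab–Cb.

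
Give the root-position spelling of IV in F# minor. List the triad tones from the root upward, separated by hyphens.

B-D#-F#

The root, B, is scale degree 4 — the same note in F# minor and F# major; only the chord quality changes. Building the major chord from the parallel major on B: B–D#–F#.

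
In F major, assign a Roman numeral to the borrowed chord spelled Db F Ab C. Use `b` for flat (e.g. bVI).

bVImaj7

Db is the lowered form of scale degree 6 in F major (the diatonic degree 6 is D). Diatonically F major has Dm (vi) on that degree; Db–F–Ab–C is instead the major-seventh chord native to F minor, so it takes the label bVImaj7.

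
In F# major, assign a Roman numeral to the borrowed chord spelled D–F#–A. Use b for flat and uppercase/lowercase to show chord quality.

bVI

D is the lowered form of scale degree 6 in F# major (the diatonic degree 6 is D#). D–F#–A is a major chord — the form found in F# minor, not the diatonic vi (D#m). Borrowed into F# major it is written bVI.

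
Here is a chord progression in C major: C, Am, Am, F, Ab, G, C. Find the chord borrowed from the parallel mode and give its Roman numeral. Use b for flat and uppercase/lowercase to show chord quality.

The diatonic triads in C major are C, Dm, Em, F, G, Am, Bdim. Of the given chords, C, Am, F and G are diatonic. Ab (Ab–C–Eb) doesn't fit — on degree 6 C major would have Am (vi). Ab is the degree-6 chord of C minor, so it is the borrowed bVI.

bVI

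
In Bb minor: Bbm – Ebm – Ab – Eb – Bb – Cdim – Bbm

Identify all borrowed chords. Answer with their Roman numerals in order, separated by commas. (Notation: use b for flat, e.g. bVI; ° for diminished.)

IV, I

Bb minor has the diatonic set Bbm, Cdim, Db, Ebm, F, Gb, Ab (with V from harmonic minor). Bbm, Ebm, Ab and Cdim all belong to that set. Eb (Eb–G–Bb) doesn't fit — on degree 4 Bb minor would have Ebm (iv). Eb is the degree-4 chord of Bb major, so it is the borrowed IV. Bb (Bb–D–F) is not: scale degree 1 in Bb minor carries Bbm (i). In Bb major the chord on that degree is Bb, so here it functions as I, borrowed from the parallel major.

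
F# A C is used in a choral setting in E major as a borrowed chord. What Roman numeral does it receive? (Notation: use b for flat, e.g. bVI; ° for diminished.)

ii°

The root F# is the diatonic 2nd degree of E major; the borrowing shows in the chord quality. The diatonic chord on degree 2 would be F#m (ii), but F#–A–C is the diminished chord from E minor. As a borrowed chord it is labeled ii°.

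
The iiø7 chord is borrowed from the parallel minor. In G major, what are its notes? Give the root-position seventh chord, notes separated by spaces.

iiø7 is built on scale degree 2, which is A in both G major and its parallel. Building the half-diminished-seventh chord from the parallel minor on A: A–C–Eb–G.

A C Eb G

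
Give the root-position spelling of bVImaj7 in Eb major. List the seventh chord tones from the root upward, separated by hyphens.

Cb-Eb-Gb-Bb

Scale degree 6 in Eb major is C. bVImaj7 uses the lowered form, Cb, taken from Eb minor. Stacking thirds in Eb minor on Cb gives Cb–Eb–Gb–Bb.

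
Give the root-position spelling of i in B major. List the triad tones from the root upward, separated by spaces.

The root, B, is scale degree 1 — the same note in B major and B minor; only the chord quality changes. Stacking thirds in B minor on B gives B–D–F#.

B D F#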